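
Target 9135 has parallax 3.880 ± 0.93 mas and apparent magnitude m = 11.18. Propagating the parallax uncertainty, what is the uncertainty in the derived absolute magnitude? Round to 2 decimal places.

M = m − 5 log₁₀ d + 5 = m + 5 log₁₀ p + 5, so ∂M/∂p = 5/(p ln 10).
σ_M = (5/ln 10) · (σ_p/p) = 2.1715 × 0.93/3.880 = 2.1715 × 0.23969 = 0.52049.

σ_M = 0.52 mag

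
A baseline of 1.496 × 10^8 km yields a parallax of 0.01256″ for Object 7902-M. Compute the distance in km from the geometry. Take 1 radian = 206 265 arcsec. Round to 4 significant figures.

θ = 0.01256″ = 0.01256/206265 = 6.0893 × 10^-8 rad.
d = B/θ = (1.496 × 10^8) / (6.0893 × 10^-8) = 2.4568 × 10^15 km.

2.457 × 10^15 km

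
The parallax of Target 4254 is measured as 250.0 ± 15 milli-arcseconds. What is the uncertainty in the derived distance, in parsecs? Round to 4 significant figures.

d = 1/p, so σ_d = σ_p / p².
σ_d = 0.0150 / (0.2500)² = 0.0150 / 0.0625 = 0.24 pc.

0.2400 pc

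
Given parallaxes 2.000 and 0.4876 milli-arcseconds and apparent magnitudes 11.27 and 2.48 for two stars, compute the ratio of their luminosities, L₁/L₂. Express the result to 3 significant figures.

d₁ = 1/p₁ = 1/0.002000″ = 500 pc; d₂ = 1/p₂ = 1/0.0004876″ = 2050.9 pc.
M₁ = m₁ − 5 log₁₀ d₁ + 5 = 11.27 − 13.4949 + 5 = 2.7751.
M₂ = 2.48 − 16.5597 + 5 = -9.0797.
L₁/L₂ = 10^(0.4(M₂ − M₁)) = 10^(0.4 × (-11.8548)) = 10^(-4.74192) = 0.000018117.

L₁/L₂ = 1.81 × 10^-5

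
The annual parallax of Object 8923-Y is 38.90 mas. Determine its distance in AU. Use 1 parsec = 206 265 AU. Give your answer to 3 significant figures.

p = 38.90 mas = 0.03890 arcsec.
d = 1/p = 1/0.03890 = 25.707 pc.
In AU: 25.707 × 206265 = 5.3025 × 10^6 AU.

5.30 × 10^6 AU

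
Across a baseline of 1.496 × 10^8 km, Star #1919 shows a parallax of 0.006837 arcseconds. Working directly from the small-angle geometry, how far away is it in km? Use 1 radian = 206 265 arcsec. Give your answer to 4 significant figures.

4.513 × 10^15 km

θ = 0.006837″ = 0.006837/206265 = 3.3147 × 10^-8 rad.
d = B/θ = (1.496 × 10^8) / (3.3147 × 10^-8) = 4.5132 × 10^15 km.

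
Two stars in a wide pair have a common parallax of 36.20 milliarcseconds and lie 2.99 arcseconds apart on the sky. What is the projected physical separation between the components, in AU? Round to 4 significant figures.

d = 1/p = 1/0.03620″ = 27.624 pc.
At distance d (pc), an angle of θ arcsec spans θ·d AU: s = 2.99 × 27.624 = 82.596 AU.

82.60 AU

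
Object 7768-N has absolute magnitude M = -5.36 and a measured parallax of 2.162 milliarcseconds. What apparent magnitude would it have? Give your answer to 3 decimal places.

m = 2.966

d = 1/p = 1/0.002162″ = 462.53 pc.
m − M = 5 log₁₀ d − 5 = 5 log₁₀(462.53) − 5 = 13.3257 − 5 = 8.3257.
m = M + (m − M) = -5.36 + 8.3257 = 2.966.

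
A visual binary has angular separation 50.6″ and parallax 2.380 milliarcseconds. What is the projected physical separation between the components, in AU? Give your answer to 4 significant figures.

d = 1/p = 1/0.002380″ = 420.17 pc.
At distance d (pc), an angle of θ arcsec spans θ·d AU: s = 50.6 × 420.17 = 21261 AU.

21260 AU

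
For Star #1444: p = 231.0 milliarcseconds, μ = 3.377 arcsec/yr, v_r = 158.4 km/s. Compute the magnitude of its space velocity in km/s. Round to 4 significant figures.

172.9 km/s

d = 1/p = 1/0.2310″ = 4.329 pc.
v_t = 4.740 μ d = 4.740 × 3.377 × 4.329 = 69.294 km/s.
v = √(v_r² + v_t²) = √(158.4² + 69.294²) = √29892.2 = 172.89 km/s.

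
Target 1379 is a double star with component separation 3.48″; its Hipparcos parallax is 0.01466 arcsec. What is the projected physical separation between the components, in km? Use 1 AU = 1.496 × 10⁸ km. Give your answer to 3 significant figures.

3.55 × 10^10 km

d = 1/p = 1/0.01466″ = 68.213 pc.
At distance d (pc), an angle of θ arcsec spans θ·d AU: s = 3.48 × 68.213 = 237.38 AU.
= 237.38 × 1.496 × 10⁸ km = 3.5512 × 10^10 km.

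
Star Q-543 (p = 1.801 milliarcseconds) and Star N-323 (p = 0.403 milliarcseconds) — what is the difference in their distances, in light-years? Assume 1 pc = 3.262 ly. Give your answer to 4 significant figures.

6283 ly

d_A = 1/0.001801″ = 555.25 pc; d_B = 1/0.0004030″ = 2481.4 pc.
|d_B − d_A| = |2481.4 − 555.25| = 1926.2 pc = 1926.2 × 3.262 ly = 6283.3 ly.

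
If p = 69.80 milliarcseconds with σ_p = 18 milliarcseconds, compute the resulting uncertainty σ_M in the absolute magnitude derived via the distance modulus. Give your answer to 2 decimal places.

M = m − 5 log₁₀ d + 5 = m + 5 log₁₀ p + 5, so ∂M/∂p = 5/(p ln 10).
σ_M = (5/ln 10) · (σ_p/p) = 2.1715 × 18/69.80 = 2.1715 × 0.25788 = 0.55999.

σ_M = 0.56 mag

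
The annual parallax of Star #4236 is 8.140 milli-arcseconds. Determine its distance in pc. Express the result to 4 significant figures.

p = 8.140 milli-arcseconds = 0.008140 arcsec.
d = 1/p = 1/0.008140 = 122.85 pc.

122.9 pc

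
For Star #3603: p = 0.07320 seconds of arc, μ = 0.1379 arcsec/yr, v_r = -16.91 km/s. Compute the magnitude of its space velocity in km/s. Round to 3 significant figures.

d = 1/p = 1/0.07320″ = 13.661 pc.
v_t = 4.740 μ d = 4.740 × 0.1379 × 13.661 = 8.9295 km/s.
v = √(v_r² + v_t²) = √((-16.91)² + 8.9295²) = √365.684 = 19.123 km/s.

19.1 km/s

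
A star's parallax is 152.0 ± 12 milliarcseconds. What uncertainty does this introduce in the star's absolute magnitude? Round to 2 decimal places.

σ_M = 0.17 mag

M = m − 5 log₁₀ d + 5 = m + 5 log₁₀ p + 5, so ∂M/∂p = 5/(p ln 10).
σ_M = (5/ln 10) · (σ_p/p) = 2.1715 × 12/152.0 = 2.1715 × 0.078947 = 0.17143.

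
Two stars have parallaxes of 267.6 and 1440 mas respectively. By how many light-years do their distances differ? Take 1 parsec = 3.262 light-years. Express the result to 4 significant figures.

d_A = 1/0.2676″ = 3.7369 pc; d_B = 1/1.440″ = 0.69444 pc.
|d_B − d_A| = |0.69444 − 3.7369| = 3.0425 pc = 3.0425 × 3.262 ly = 9.9246 ly.

9.925 ly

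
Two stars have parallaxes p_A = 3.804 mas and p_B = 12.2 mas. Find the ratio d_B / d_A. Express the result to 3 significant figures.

Since d = 1/p, d_B/d_A = p_A/p_B.
= 3.804 / 12.2 = 0.3118.

0.312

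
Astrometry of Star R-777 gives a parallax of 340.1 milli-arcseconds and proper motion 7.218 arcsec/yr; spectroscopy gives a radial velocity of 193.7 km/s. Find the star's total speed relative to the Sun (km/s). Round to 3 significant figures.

218 km/s

d = 1/p = 1/0.3401″ = 2.9403 pc.
v_t = 4.740 μ d = 4.740 × 7.218 × 2.9403 = 100.6 km/s.
v = √(v_r² + v_t²) = √(193.7² + 100.6²) = √47640.1 = 218.27 km/s.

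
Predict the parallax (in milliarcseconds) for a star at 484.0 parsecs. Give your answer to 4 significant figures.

2.066 mas

p = 1/d = 1/484 = 0.0020661 arcsec.
= 0.0020661 × 1000 = 2.0661 mas.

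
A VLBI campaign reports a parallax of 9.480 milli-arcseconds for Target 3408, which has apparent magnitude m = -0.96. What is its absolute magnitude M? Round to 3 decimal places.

M = -6.076

d = 1/p = 1/0.009480″ = 105.49 pc.
m − M = 5 log₁₀(105.49) − 5 = 10.1161 − 5 = 5.1161.
M = m − (m − M) = -0.96 − 5.1161 = -6.076.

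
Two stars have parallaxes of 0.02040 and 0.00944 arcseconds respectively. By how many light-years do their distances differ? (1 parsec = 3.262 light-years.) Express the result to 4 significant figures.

d_A = 1/0.02040″ = 49.02 pc; d_B = 1/0.009440″ = 105.93 pc.
|d_B − d_A| = |105.93 − 49.02| = 56.91 pc = 56.91 × 3.262 ly = 185.64 ly.

185.6 ly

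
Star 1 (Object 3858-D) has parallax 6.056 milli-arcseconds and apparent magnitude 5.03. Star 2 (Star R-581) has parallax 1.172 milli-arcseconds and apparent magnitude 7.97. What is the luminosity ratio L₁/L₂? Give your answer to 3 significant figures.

L₁/L₂ = 0.562

d₁ = 1/p₁ = 1/0.006056″ = 165.13 pc; d₂ = 1/p₂ = 1/0.001172″ = 853.24 pc.
M₁ = m₁ − 5 log₁₀ d₁ + 5 = 5.03 − 11.0891 + 5 = -1.0591.
M₂ = 7.97 − 14.6554 + 5 = -1.6854.
L₁/L₂ = 10^(0.4(M₂ − M₁)) = 10^(0.4 × (-0.6263)) = 10^(-0.25052) = 0.56167.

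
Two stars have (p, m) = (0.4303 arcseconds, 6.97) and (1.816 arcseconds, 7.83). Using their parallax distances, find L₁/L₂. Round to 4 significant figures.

d₁ = 1/p₁ = 1/0.4303″ = 2.324 pc; d₂ = 1/p₂ = 1/1.816″ = 0.55066 pc.
M₁ = m₁ − 5 log₁₀ d₁ + 5 = 6.97 − 1.8312 + 5 = 10.1388.
M₂ = 7.83 − (-1.2956) + 5 = 14.1256.
L₁/L₂ = 10^(0.4(M₂ − M₁)) = 10^(0.4 × 3.9868) = 10^1.59472 = 39.33.

L₁/L₂ = 39.33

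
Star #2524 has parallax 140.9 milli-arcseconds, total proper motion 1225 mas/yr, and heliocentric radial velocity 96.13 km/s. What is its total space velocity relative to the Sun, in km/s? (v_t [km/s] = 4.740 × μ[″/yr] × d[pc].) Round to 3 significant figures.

105 km/s

d = 1/p = 1/0.1409″ = 7.0972 pc.
μ = 1225 mas/yr = 1.225 ″/yr.
v_t = 4.740 μ d = 4.740 × 1.225 × 7.0972 = 41.21 km/s.
v = √(v_r² + v_t²) = √(96.13² + 41.21²) = √10939.2 = 104.59 km/s.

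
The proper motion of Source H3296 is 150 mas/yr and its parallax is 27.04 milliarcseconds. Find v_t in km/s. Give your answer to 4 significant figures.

26.29 km/s

d = 1/p = 1/0.02704″ = 36.982 pc.
μ = 150 mas/yr = 0.150 ″/yr.
v_t = 4.74 × μ × d = 4.74 × 0.150 × 36.982 = 26.294 km/s.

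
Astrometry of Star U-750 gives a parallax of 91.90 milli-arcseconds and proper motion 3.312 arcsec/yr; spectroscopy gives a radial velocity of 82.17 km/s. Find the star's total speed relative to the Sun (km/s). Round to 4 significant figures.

189.6 km/s

d = 1/p = 1/0.09190″ = 10.881 pc.
v_t = 4.740 μ d = 4.740 × 3.312 × 10.881 = 170.82 km/s.
v = √(v_r² + v_t²) = √(82.17² + 170.82²) = √35931.4 = 189.56 km/s.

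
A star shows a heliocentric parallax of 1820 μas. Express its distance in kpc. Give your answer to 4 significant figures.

p = 1820 μas = 0.001820 arcsec.
d = 1/p = 1/0.001820 = 549.45 pc.
= 0.54945 kpc.

0.5495 kpc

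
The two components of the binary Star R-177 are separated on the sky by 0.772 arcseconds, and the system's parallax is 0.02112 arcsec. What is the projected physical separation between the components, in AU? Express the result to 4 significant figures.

d = 1/p = 1/0.02112″ = 47.348 pc.
At distance d (pc), an angle of θ arcsec spans θ·d AU: s = 0.772 × 47.348 = 36.553 AU.

36.55 AU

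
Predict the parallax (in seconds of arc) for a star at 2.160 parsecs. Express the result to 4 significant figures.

p = 1/d = 1/2.16 = 0.46296 arcsec.

0.4630 arcsec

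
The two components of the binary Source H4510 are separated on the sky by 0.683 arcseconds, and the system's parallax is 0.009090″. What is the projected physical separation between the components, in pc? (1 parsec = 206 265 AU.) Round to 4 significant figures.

0.0003643 pc

d = 1/p = 1/0.009090″ = 110.01 pc.
At distance d (pc), an angle of θ arcsec spans θ·d AU: s = 0.683 × 110.01 = 75.137 AU.
= 75.137 / 206265 = 0.00036427 pc.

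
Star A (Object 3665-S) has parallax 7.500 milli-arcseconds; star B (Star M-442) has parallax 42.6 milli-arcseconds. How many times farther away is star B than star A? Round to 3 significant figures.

0.176

Since d = 1/p, d_B/d_A = p_A/p_B.
= 7.500 / 42.6 = 0.17606.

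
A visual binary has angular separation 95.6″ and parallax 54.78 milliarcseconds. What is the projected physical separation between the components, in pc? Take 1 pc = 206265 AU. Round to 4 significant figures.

d = 1/p = 1/0.05478″ = 18.255 pc.
At distance d (pc), an angle of θ arcsec spans θ·d AU: s = 95.6 × 18.255 = 1745.2 AU.
= 1745.2 / 206265 = 0.0084610 pc.

0.008461 pc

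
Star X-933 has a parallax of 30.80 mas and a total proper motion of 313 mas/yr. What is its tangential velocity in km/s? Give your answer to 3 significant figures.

48.2 km/s

d = 1/p = 1/0.03080″ = 32.468 pc.
μ = 313 mas/yr = 0.313 ″/yr.
v_t = 4.74 × μ × d = 4.74 × 0.313 × 32.468 = 48.17 km/s.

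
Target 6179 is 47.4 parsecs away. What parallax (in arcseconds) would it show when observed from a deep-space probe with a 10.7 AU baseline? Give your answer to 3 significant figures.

0.226 arcsec

p (arcsec) = B (AU) / d (pc).
p = 10.7 / 47.4 = 0.22574 arcsec.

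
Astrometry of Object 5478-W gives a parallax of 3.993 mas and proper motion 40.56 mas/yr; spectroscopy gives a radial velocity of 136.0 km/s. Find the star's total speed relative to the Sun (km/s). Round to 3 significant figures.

144 km/s

d = 1/p = 1/0.003993″ = 250.44 pc.
μ = 40.56 mas/yr = 0.04056 ″/yr.
v_t = 4.740 μ d = 4.740 × 0.04056 × 250.44 = 48.148 km/s.
v = √(v_r² + v_t²) = √(136.0² + 48.148²) = √20814.2 = 144.27 km/s.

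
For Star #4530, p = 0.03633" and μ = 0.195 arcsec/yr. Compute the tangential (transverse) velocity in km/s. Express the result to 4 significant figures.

d = 1/p = 1/0.03633″ = 27.525 pc.
v_t = 4.74 × μ × d = 4.74 × 0.195 × 27.525 = 25.441 km/s.

25.44 km/s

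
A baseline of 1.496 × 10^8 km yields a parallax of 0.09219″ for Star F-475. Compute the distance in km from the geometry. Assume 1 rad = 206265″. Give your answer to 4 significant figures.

3.347 × 10^14 km

θ = 0.09219″ = 0.09219/206265 = 4.4695 × 10^-7 rad.
d = B/θ = (1.496 × 10^8) / (4.4695 × 10^-7) = 3.3471 × 10^14 km.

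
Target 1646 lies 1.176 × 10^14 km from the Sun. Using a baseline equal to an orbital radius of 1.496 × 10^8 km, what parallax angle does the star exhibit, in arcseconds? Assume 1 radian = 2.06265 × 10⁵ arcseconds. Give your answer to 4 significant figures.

0.2624 arcsec

θ ≈ B/d = (1.496 × 10^8) / (1.176 × 10^14) = 1.2721 × 10^-6 rad.
In arcseconds: 1.2721 × 10^-6 × 206265 = 0.26239″.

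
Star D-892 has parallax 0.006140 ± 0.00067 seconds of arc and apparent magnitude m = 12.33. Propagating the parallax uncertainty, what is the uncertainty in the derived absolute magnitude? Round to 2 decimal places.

M = m − 5 log₁₀ d + 5 = m + 5 log₁₀ p + 5, so ∂M/∂p = 5/(p ln 10).
σ_M = (5/ln 10) · (σ_p/p) = 2.1715 × 0.00067/0.006140 = 2.1715 × 0.10912 = 0.23695.

σ_M = 0.24 mag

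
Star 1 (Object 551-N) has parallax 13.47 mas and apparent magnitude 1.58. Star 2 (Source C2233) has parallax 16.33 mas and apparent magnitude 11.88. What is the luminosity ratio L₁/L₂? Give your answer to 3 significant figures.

d₁ = 1/p₁ = 1/0.01347″ = 74.239 pc; d₂ = 1/p₂ = 1/0.01633″ = 61.237 pc.
M₁ = m₁ − 5 log₁₀ d₁ + 5 = 1.58 − 9.3532 + 5 = -2.7732.
M₂ = 11.88 − 8.9351 + 5 = 7.9449.
L₁/L₂ = 10^(0.4(M₂ − M₁)) = 10^(0.4 × 10.7181) = 10^4.28724 = 19375.

L₁/L₂ = 19400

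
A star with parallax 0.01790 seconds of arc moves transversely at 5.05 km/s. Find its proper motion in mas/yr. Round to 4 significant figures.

d = 1/p = 1/0.01790″ = 55.866 pc.
μ = v_t / (4.74 d) = 5.05 / (4.74 × 55.866) = 5.05 / 264.8 = 0.019071 ″/yr = 19.071 mas/yr.

19.07 mas/yr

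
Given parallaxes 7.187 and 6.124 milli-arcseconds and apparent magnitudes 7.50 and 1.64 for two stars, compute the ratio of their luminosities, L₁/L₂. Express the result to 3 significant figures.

d₁ = 1/p₁ = 1/0.007187″ = 139.14 pc; d₂ = 1/p₂ = 1/0.006124″ = 163.29 pc.
M₁ = m₁ − 5 log₁₀ d₁ + 5 = 7.50 − 10.7173 + 5 = 1.7827.
M₂ = 1.64 − 11.0648 + 5 = -4.4248.
L₁/L₂ = 10^(0.4(M₂ − M₁)) = 10^(0.4 × (-6.2075)) = 10^(-2.48300) = 0.0032885.

L₁/L₂ = 0.00329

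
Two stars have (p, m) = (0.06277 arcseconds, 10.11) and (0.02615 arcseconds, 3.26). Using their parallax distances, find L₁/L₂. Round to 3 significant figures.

L₁/L₂ = 0.000316

d₁ = 1/p₁ = 1/0.06277″ = 15.931 pc; d₂ = 1/p₂ = 1/0.02615″ = 38.241 pc.
M₁ = m₁ − 5 log₁₀ d₁ + 5 = 10.11 − 6.0112 + 5 = 9.0988.
M₂ = 3.26 − 7.9126 + 5 = 0.3474.
L₁/L₂ = 10^(0.4(M₂ − M₁)) = 10^(0.4 × (-8.7514)) = 10^(-3.50056) = 0.00031582.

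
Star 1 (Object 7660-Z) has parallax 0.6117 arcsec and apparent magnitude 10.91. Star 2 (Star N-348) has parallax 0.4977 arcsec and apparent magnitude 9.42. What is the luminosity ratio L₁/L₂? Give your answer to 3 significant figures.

d₁ = 1/p₁ = 1/0.6117″ = 1.6348 pc; d₂ = 1/p₂ = 1/0.4977″ = 2.0092 pc.
M₁ = m₁ − 5 log₁₀ d₁ + 5 = 10.91 − 1.0673 + 5 = 14.8427.
M₂ = 9.42 − 1.5151 + 5 = 12.9049.
L₁/L₂ = 10^(0.4(M₂ − M₁)) = 10^(0.4 × (-1.9378)) = 10^(-0.77512) = 0.16783.

L₁/L₂ = 0.168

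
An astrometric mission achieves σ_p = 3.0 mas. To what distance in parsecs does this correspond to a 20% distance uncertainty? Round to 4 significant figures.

σ_d/d = σ_p/p, so the condition is σ_p/p ≤ 0.20, i.e. p ≥ σ_p/0.20.
p_min = 3.0/0.20 = 15 mas = 0.015 arcsec.
d_max = 1/p_min = 1/0.015 = 66.667 pc.

66.67 pc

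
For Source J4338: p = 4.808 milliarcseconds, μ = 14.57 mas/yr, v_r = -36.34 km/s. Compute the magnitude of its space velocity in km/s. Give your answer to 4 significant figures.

39.08 km/s

d = 1/p = 1/0.004808″ = 207.99 pc.
μ = 14.57 mas/yr = 0.01457 ″/yr.
v_t = 4.740 μ d = 4.740 × 0.01457 × 207.99 = 14.364 km/s.
v = √(v_r² + v_t²) = √((-36.34)² + 14.364²) = √1526.92 = 39.076 km/s.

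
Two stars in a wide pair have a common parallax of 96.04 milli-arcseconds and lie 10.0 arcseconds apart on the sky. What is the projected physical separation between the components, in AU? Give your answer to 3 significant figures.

d = 1/p = 1/0.09604″ = 10.412 pc.
At distance d (pc), an angle of θ arcsec spans θ·d AU: s = 10.0 × 10.412 = 104.12 AU.

104 AU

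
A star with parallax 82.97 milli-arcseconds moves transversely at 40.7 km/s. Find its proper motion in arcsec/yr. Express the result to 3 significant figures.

d = 1/p = 1/0.08297″ = 12.053 pc.
μ = v_t / (4.74 d) = 40.7 / (4.74 × 12.053) = 40.7 / 57.131 = 0.7124 ″/yr.

0.712 arcsec/yr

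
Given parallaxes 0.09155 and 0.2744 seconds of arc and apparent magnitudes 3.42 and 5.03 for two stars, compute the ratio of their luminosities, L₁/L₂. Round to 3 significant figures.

d₁ = 1/p₁ = 1/0.09155″ = 10.923 pc; d₂ = 1/p₂ = 1/0.2744″ = 3.6443 pc.
M₁ = m₁ − 5 log₁₀ d₁ + 5 = 3.42 − 5.1917 + 5 = 3.2283.
M₂ = 5.03 − 2.8081 + 5 = 7.2219.
L₁/L₂ = 10^(0.4(M₂ − M₁)) = 10^(0.4 × 3.9936) = 10^1.59744 = 39.577.

L₁/L₂ = 39.6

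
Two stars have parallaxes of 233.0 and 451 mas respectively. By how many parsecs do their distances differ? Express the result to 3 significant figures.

d_A = 1/0.2330″ = 4.2918 pc; d_B = 1/0.4510″ = 2.2173 pc.
|d_B − d_A| = |2.2173 − 4.2918| = 2.0745 pc.

2.07 pc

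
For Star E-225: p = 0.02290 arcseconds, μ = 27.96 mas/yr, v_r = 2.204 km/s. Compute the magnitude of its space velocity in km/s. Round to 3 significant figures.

d = 1/p = 1/0.02290″ = 43.668 pc.
μ = 27.96 mas/yr = 0.02796 ″/yr.
v_t = 4.740 μ d = 4.740 × 0.02796 × 43.668 = 5.7873 km/s.
v = √(v_r² + v_t²) = √(2.204² + 5.7873²) = √38.3505 = 6.1928 km/s.

6.19 km/s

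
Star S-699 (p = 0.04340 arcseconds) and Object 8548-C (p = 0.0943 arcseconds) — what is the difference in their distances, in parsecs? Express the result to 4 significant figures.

12.44 pc

d_A = 1/0.04340″ = 23.041 pc; d_B = 1/0.09430″ = 10.604 pc.
|d_B − d_A| = |10.604 − 23.041| = 12.437 pc.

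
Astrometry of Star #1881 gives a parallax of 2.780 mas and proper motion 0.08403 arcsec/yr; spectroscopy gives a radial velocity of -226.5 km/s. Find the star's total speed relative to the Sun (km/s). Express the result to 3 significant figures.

268 km/s

d = 1/p = 1/0.002780″ = 359.71 pc.
v_t = 4.740 μ d = 4.740 × 0.08403 × 359.71 = 143.27 km/s.
v = √(v_r² + v_t²) = √((-226.5)² + 143.27²) = √71828.5 = 268.01 km/s.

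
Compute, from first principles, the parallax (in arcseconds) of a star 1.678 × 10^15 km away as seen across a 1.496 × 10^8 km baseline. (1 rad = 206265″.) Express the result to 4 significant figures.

θ ≈ B/d = (1.496 × 10^8) / (1.678 × 10^15) = 8.9154 × 10^-8 rad.
In arcseconds: 8.9154 × 10^-8 × 206265 = 0.018389″.

0.01839 arcsec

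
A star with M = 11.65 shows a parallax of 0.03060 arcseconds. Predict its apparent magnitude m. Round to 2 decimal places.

d = 1/p = 1/0.03060″ = 32.68 pc.
m − M = 5 log₁₀ d − 5 = 5 log₁₀(32.68) − 5 = 7.5714 − 5 = 2.5714.
m = M + (m − M) = 11.65 + 2.5714 = 14.22.

m = 14.22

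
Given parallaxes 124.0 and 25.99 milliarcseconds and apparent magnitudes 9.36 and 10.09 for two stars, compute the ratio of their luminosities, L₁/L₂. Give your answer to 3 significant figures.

d₁ = 1/p₁ = 1/0.1240″ = 8.0645 pc; d₂ = 1/p₂ = 1/0.02599″ = 38.476 pc.
M₁ = m₁ − 5 log₁₀ d₁ + 5 = 9.36 − 4.5329 + 5 = 9.8271.
M₂ = 10.09 − 7.9259 + 5 = 7.1641.
L₁/L₂ = 10^(0.4(M₂ − M₁)) = 10^(0.4 × (-2.6630)) = 10^(-1.06520) = 0.08606.

L₁/L₂ = 0.0861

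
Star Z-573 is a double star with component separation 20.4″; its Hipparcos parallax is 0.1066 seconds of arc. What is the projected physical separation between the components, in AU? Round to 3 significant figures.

d = 1/p = 1/0.1066″ = 9.3809 pc.
At distance d (pc), an angle of θ arcsec spans θ·d AU: s = 20.4 × 9.3809 = 191.37 AU.

191 AU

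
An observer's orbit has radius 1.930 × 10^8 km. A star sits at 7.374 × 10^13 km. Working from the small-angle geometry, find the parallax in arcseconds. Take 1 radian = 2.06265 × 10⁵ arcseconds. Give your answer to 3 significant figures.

0.540 arcsec

θ ≈ B/d = (1.930 × 10^8) / (7.374 × 10^13) = 2.6173 × 10^-6 rad.
In arcseconds: 2.6173 × 10^-6 × 206265 = 0.53986″.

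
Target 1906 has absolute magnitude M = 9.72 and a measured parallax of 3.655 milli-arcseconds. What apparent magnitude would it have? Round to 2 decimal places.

m = 16.91

d = 1/p = 1/0.003655″ = 273.6 pc.
m − M = 5 log₁₀ d − 5 = 5 log₁₀(273.6) − 5 = 12.1856 − 5 = 7.1856.
m = M + (m − M) = 9.72 + 7.1856 = 16.91.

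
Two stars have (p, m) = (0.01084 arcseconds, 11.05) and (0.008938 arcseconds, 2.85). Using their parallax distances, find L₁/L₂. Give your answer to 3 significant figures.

d₁ = 1/p₁ = 1/0.01084″ = 92.251 pc; d₂ = 1/p₂ = 1/0.008938″ = 111.88 pc.
M₁ = m₁ − 5 log₁₀ d₁ + 5 = 11.05 − 9.8249 + 5 = 6.2251.
M₂ = 2.85 − 10.2438 + 5 = -2.3938.
L₁/L₂ = 10^(0.4(M₂ − M₁)) = 10^(0.4 × (-8.6189)) = 10^(-3.44756) = 0.00035681.

L₁/L₂ = 0.000357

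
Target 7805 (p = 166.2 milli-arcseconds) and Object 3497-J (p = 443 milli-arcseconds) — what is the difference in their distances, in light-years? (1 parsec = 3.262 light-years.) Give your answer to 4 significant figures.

12.26 ly

d_A = 1/0.1662″ = 6.0168 pc; d_B = 1/0.4430″ = 2.2573 pc.
|d_B − d_A| = |2.2573 − 6.0168| = 3.7595 pc = 3.7595 × 3.262 ly = 12.263 ly.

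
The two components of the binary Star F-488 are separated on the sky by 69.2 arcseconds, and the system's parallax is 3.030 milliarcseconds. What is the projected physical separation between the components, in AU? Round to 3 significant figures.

d = 1/p = 1/0.003030″ = 330.03 pc.
At distance d (pc), an angle of θ arcsec spans θ·d AU: s = 69.2 × 330.03 = 22838 AU.

22800 AU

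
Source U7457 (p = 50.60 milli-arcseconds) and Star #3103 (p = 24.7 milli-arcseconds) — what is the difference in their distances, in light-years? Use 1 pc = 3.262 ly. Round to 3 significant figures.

67.6 ly

d_A = 1/0.05060″ = 19.763 pc; d_B = 1/0.02470″ = 40.486 pc.
|d_B − d_A| = |40.486 − 19.763| = 20.723 pc = 20.723 × 3.262 ly = 67.598 ly.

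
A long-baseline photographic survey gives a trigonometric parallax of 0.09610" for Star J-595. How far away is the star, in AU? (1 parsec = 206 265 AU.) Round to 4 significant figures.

d = 1/p = 1/0.09610 = 10.406 pc.
In AU: 10.406 × 206265 = 2.1464 × 10^6 AU.

2.146 × 10^6 AU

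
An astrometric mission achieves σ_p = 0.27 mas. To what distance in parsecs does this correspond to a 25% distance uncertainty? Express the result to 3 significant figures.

926 pc

σ_d/d = σ_p/p, so the condition is σ_p/p ≤ 0.25, i.e. p ≥ σ_p/0.25.
p_min = 0.27/0.25 = 1.08 mas = 0.00108 arcsec.
d_max = 1/p_min = 1/0.00108 = 925.93 pc.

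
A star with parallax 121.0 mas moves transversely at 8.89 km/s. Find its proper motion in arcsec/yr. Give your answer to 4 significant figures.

d = 1/p = 1/0.1210″ = 8.2645 pc.
μ = v_t / (4.74 d) = 8.89 / (4.74 × 8.2645) = 8.89 / 39.174 = 0.22694 ″/yr.

0.2269 arcsec/yr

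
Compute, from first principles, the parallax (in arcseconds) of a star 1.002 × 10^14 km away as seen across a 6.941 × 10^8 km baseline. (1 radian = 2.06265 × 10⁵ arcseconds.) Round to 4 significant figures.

1.429 arcsec

θ ≈ B/d = (6.941 × 10^8) / (1.002 × 10^14) = 6.9271 × 10^-6 rad.
In arcseconds: 6.9271 × 10^-6 × 206265 = 1.4288″.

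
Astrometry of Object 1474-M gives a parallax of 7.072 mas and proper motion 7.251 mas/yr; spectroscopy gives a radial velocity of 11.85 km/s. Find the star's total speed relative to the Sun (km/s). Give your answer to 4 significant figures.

12.81 km/s

d = 1/p = 1/0.007072″ = 141.4 pc.
μ = 7.251 mas/yr = 0.007251 ″/yr.
v_t = 4.740 μ d = 4.740 × 0.007251 × 141.4 = 4.8599 km/s.
v = √(v_r² + v_t²) = √(11.85² + 4.8599²) = √164.041 = 12.808 km/s.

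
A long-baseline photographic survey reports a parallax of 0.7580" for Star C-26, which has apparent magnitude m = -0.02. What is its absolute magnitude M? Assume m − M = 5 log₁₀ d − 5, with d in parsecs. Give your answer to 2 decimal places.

M = 4.38

d = 1/p = 1/0.7580″ = 1.3193 pc.
m − M = 5 log₁₀(1.3193) − 5 = 0.6017 − 5 = -4.3983.
M = m − (m − M) = -0.02 − (-4.3983) = 4.38.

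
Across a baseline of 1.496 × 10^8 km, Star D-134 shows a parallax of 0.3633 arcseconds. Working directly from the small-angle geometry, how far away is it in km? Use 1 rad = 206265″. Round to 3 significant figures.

θ = 0.3633″ = 0.3633/206265 = 1.7613 × 10^-6 rad.
d = B/θ = (1.496 × 10^8) / (1.7613 × 10^-6) = 8.4937 × 10^13 km.

8.49 × 10^13 km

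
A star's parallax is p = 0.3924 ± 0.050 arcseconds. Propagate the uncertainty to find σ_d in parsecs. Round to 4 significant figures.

0.3247 pc

d = 1/p, so σ_d = σ_p / p².
σ_d = 0.0500 / (0.3924)² = 0.0500 / 0.15398 = 0.32472 pc.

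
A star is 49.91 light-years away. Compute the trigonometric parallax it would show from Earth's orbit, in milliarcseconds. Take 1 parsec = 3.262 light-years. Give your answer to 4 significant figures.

65.36 mas

d = 49.91 ly ÷ 3.262 = 15.3 pc.
p = 1/d = 1/15.3 = 0.065359 arcsec.
= 0.065359 × 1000 = 65.359 mas.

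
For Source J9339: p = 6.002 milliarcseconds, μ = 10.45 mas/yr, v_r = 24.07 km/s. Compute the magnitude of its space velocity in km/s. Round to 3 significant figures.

25.4 km/s

d = 1/p = 1/0.006002″ = 166.61 pc.
μ = 10.45 mas/yr = 0.01045 ″/yr.
v_t = 4.740 μ d = 4.740 × 0.01045 × 166.61 = 8.2527 km/s.
v = √(v_r² + v_t²) = √(24.07² + 8.2527²) = √647.472 = 25.445 km/s.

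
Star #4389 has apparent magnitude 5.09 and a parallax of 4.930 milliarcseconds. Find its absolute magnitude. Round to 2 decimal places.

M = -1.45

d = 1/p = 1/0.004930″ = 202.84 pc.
m − M = 5 log₁₀(202.84) − 5 = 11.5358 − 5 = 6.5358.
M = m − (m − M) = 5.09 − 6.5358 = -1.45.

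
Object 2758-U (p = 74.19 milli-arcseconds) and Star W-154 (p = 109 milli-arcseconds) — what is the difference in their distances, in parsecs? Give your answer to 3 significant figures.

d_A = 1/0.07419″ = 13.479 pc; d_B = 1/0.1090″ = 9.1743 pc.
|d_B − d_A| = |9.1743 − 13.479| = 4.3047 pc.

4.30 pc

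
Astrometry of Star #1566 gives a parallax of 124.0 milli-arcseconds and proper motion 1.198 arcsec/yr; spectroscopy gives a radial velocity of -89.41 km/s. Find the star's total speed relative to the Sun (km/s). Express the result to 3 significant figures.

d = 1/p = 1/0.1240″ = 8.0645 pc.
v_t = 4.740 μ d = 4.740 × 1.198 × 8.0645 = 45.794 km/s.
v = √(v_r² + v_t²) = √((-89.41)² + 45.794²) = √10091.2 = 100.45 km/s.

100 km/s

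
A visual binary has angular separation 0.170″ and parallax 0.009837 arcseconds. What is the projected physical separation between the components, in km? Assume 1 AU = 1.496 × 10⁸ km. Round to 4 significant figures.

d = 1/p = 1/0.009837″ = 101.66 pc.
At distance d (pc), an angle of θ arcsec spans θ·d AU: s = 0.170 × 101.66 = 17.282 AU.
= 17.282 × 1.496 × 10⁸ km = 2.5854 × 10^9 km.

2.585 × 10^9 km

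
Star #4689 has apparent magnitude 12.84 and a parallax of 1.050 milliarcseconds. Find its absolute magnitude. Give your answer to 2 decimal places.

M = 2.95

d = 1/p = 1/0.001050″ = 952.38 pc.
m − M = 5 log₁₀(952.38) − 5 = 14.8941 − 5 = 9.8941.
M = m − (m − M) = 12.84 − 9.8941 = 2.95.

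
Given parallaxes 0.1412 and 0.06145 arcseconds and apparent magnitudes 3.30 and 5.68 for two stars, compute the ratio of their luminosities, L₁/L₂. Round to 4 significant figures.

L₁/L₂ = 1.696

d₁ = 1/p₁ = 1/0.1412″ = 7.0822 pc; d₂ = 1/p₂ = 1/0.06145″ = 16.273 pc.
M₁ = m₁ − 5 log₁₀ d₁ + 5 = 3.30 − 4.2508 + 5 = 4.0492.
M₂ = 5.68 − 6.0573 + 5 = 4.6227.
L₁/L₂ = 10^(0.4(M₂ − M₁)) = 10^(0.4 × 0.5735) = 10^0.22940 = 1.6959.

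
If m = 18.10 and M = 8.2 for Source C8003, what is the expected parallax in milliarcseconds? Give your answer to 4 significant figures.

m − M = 18.10 − 8.2 = 9.90.
d = 10^((m−M)/5 + 1) = 10^2.980 = 954.99 pc.
p = 1/d = 1/954.99 = 0.0010471 arcsec = 1.0471 mas.

1.047 mas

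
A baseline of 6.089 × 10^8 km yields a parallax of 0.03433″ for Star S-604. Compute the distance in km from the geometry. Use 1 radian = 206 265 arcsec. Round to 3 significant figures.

θ = 0.03433″ = 0.03433/206265 = 1.6644 × 10^-7 rad.
d = B/θ = (6.089 × 10^8) / (1.6644 × 10^-7) = 3.6584 × 10^15 km.

3.66 × 10^15 km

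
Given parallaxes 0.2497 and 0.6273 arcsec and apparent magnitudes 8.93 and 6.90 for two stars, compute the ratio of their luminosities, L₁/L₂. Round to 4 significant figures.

L₁/L₂ = 0.9730

d₁ = 1/p₁ = 1/0.2497″ = 4.0048 pc; d₂ = 1/p₂ = 1/0.6273″ = 1.5941 pc.
M₁ = m₁ − 5 log₁₀ d₁ + 5 = 8.93 − 3.0129 + 5 = 10.9171.
M₂ = 6.90 − 1.0126 + 5 = 10.8874.
L₁/L₂ = 10^(0.4(M₂ − M₁)) = 10^(0.4 × (-0.0297)) = 10^(-0.01188) = 0.97302.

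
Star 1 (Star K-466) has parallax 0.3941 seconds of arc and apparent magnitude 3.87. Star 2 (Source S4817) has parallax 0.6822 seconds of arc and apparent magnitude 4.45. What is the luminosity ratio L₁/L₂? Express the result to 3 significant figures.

L₁/L₂ = 5.11

d₁ = 1/p₁ = 1/0.3941″ = 2.5374 pc; d₂ = 1/p₂ = 1/0.6822″ = 1.4658 pc.
M₁ = m₁ − 5 log₁₀ d₁ + 5 = 3.87 − 2.0219 + 5 = 6.8481.
M₂ = 4.45 − 0.8304 + 5 = 8.6196.
L₁/L₂ = 10^(0.4(M₂ − M₁)) = 10^(0.4 × 1.7715) = 10^0.70860 = 5.1121.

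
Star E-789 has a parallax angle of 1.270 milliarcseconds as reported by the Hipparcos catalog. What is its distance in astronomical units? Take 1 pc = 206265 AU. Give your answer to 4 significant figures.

1.624 × 10^8 AU

p = 1.270 milliarcseconds = 0.001270 arcsec.
d = 1/p = 1/0.001270 = 787.4 pc.
In AU: 787.4 × 206265 = 1.6241 × 10^8 AU.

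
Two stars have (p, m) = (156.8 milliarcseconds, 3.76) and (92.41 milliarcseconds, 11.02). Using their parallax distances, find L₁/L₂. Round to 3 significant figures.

d₁ = 1/p₁ = 1/0.1568″ = 6.3776 pc; d₂ = 1/p₂ = 1/0.09241″ = 10.821 pc.
M₁ = m₁ − 5 log₁₀ d₁ + 5 = 3.76 − 4.0233 + 5 = 4.7367.
M₂ = 11.02 − 5.1713 + 5 = 10.8487.
L₁/L₂ = 10^(0.4(M₂ − M₁)) = 10^(0.4 × 6.1120) = 10^2.44480 = 278.48.

L₁/L₂ = 278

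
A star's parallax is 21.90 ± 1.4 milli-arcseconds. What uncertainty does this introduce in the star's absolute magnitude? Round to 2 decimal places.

M = m − 5 log₁₀ d + 5 = m + 5 log₁₀ p + 5, so ∂M/∂p = 5/(p ln 10).
σ_M = (5/ln 10) · (σ_p/p) = 2.1715 × 1.4/21.90 = 2.1715 × 0.063927 = 0.13882.

σ_M = 0.14 mag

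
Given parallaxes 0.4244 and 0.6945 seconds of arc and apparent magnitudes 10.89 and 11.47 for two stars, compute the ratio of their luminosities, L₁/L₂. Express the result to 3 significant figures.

L₁/L₂ = 4.57

d₁ = 1/p₁ = 1/0.4244″ = 2.3563 pc; d₂ = 1/p₂ = 1/0.6945″ = 1.4399 pc.
M₁ = m₁ − 5 log₁₀ d₁ + 5 = 10.89 − 1.8612 + 5 = 14.0288.
M₂ = 11.47 − 0.7917 + 5 = 15.6783.
L₁/L₂ = 10^(0.4(M₂ − M₁)) = 10^(0.4 × 1.6495) = 10^0.65980 = 4.5688.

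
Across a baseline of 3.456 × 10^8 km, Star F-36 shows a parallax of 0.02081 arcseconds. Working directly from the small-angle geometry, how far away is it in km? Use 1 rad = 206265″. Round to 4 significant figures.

θ = 0.02081″ = 0.02081/206265 = 1.0089 × 10^-7 rad.
d = B/θ = (3.456 × 10^8) / (1.0089 × 10^-7) = 3.4255 × 10^15 km.

3.426 × 10^15 km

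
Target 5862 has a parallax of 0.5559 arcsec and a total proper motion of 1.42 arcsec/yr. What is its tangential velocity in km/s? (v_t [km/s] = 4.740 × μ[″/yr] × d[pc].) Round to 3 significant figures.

12.1 km/s

d = 1/p = 1/0.5559″ = 1.7989 pc.
v_t = 4.74 × μ × d = 4.74 × 1.42 × 1.7989 = 12.108 km/s.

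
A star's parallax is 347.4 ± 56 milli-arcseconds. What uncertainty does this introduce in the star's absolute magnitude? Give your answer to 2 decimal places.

σ_M = 0.35 mag

M = m − 5 log₁₀ d + 5 = m + 5 log₁₀ p + 5, so ∂M/∂p = 5/(p ln 10).
σ_M = (5/ln 10) · (σ_p/p) = 2.1715 × 56/347.4 = 2.1715 × 0.1612 = 0.35005.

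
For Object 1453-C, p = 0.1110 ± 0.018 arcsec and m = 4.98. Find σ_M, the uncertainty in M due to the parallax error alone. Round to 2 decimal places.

M = m − 5 log₁₀ d + 5 = m + 5 log₁₀ p + 5, so ∂M/∂p = 5/(p ln 10).
σ_M = (5/ln 10) · (σ_p/p) = 2.1715 × 0.018/0.1110 = 2.1715 × 0.16216 = 0.35213.

σ_M = 0.35 mag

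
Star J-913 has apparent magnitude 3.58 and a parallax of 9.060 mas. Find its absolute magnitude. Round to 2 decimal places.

M = -1.63

d = 1/p = 1/0.009060″ = 110.38 pc.
m − M = 5 log₁₀(110.38) − 5 = 10.2145 − 5 = 5.2145.
M = m − (m − M) = 3.58 − 5.2145 = -1.63.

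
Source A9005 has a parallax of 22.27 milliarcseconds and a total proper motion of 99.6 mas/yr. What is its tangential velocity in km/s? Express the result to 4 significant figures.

d = 1/p = 1/0.02227″ = 44.903 pc.
μ = 99.6 mas/yr = 0.0996 ″/yr.
v_t = 4.74 × μ × d = 4.74 × 0.0996 × 44.903 = 21.199 km/s.

21.20 km/s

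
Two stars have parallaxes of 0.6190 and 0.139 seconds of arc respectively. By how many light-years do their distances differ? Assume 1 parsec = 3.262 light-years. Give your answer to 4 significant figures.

d_A = 1/0.6190″ = 1.6155 pc; d_B = 1/0.1390″ = 7.1942 pc.
|d_B − d_A| = |7.1942 − 1.6155| = 5.5787 pc = 5.5787 × 3.262 ly = 18.198 ly.

18.20 ly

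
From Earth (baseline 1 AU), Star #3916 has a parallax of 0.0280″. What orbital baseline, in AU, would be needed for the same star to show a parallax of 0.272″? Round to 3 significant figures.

9.71 AU

Parallax scales linearly with baseline: p ∝ B, so B = p_target / p_Earth × 1 AU.
B = 0.272 / 0.0280 = 9.7143 AU.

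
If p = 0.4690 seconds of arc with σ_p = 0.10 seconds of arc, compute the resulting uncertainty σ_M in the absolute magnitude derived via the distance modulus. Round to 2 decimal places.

σ_M = 0.46 mag

M = m − 5 log₁₀ d + 5 = m + 5 log₁₀ p + 5, so ∂M/∂p = 5/(p ln 10).
σ_M = (5/ln 10) · (σ_p/p) = 2.1715 × 0.10/0.4690 = 2.1715 × 0.21322 = 0.46301.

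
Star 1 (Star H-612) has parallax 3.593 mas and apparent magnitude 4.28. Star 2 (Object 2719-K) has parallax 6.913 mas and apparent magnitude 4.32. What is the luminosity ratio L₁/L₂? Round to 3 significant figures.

d₁ = 1/p₁ = 1/0.003593″ = 278.32 pc; d₂ = 1/p₂ = 1/0.006913″ = 144.65 pc.
M₁ = m₁ − 5 log₁₀ d₁ + 5 = 4.28 − 12.2227 + 5 = -2.9427.
M₂ = 4.32 − 10.8016 + 5 = -1.4816.
L₁/L₂ = 10^(0.4(M₂ − M₁)) = 10^(0.4 × 1.4611) = 10^0.58444 = 3.841.

L₁/L₂ = 3.84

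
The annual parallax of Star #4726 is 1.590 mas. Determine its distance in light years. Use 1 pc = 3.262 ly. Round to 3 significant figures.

p = 1.590 mas = 0.001590 arcsec.
d = 1/p = 1/0.001590 = 628.93 pc.
In light-years: 628.93 × 3.262 = 2051.6 ly.

2050 light years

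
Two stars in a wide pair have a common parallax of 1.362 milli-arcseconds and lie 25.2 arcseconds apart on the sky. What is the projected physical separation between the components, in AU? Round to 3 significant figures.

18500 AU

d = 1/p = 1/0.001362″ = 734.21 pc.
At distance d (pc), an angle of θ arcsec spans θ·d AU: s = 25.2 × 734.21 = 18502 AU.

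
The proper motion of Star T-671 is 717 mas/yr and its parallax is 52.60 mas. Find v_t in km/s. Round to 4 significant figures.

d = 1/p = 1/0.05260″ = 19.011 pc.
μ = 717 mas/yr = 0.717 ″/yr.
v_t = 4.74 × μ × d = 4.74 × 0.717 × 19.011 = 64.61 km/s.

64.61 km/s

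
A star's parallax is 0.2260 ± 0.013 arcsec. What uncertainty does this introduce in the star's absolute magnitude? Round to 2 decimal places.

M = m − 5 log₁₀ d + 5 = m + 5 log₁₀ p + 5, so ∂M/∂p = 5/(p ln 10).
σ_M = (5/ln 10) · (σ_p/p) = 2.1715 × 0.013/0.2260 = 2.1715 × 0.057522 = 0.12491.

σ_M = 0.12 mag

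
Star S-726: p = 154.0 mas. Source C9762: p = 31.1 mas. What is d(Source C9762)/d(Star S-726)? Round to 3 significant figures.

4.95

Since d = 1/p, d_B/d_A = p_A/p_B.
= 154.0 / 31.1 = 4.9518.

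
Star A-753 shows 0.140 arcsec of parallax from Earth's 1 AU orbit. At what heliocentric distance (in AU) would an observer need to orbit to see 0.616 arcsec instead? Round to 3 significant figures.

Parallax scales linearly with baseline: p ∝ B, so B = p_target / p_Earth × 1 AU.
B = 0.616 / 0.140 = 4.4 AU.

4.40 AU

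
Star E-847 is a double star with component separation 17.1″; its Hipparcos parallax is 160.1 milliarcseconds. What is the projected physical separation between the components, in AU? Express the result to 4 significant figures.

d = 1/p = 1/0.1601″ = 6.2461 pc.
At distance d (pc), an angle of θ arcsec spans θ·d AU: s = 17.1 × 6.2461 = 106.81 AU.

106.8 AU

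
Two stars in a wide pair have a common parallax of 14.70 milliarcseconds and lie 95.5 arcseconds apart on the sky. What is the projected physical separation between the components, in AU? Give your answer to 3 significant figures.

6500 AU

d = 1/p = 1/0.01470″ = 68.027 pc.
At distance d (pc), an angle of θ arcsec spans θ·d AU: s = 95.5 × 68.027 = 6496.6 AU.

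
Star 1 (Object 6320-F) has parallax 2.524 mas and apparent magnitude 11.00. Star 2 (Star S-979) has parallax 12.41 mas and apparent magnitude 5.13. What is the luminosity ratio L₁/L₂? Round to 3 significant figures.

d₁ = 1/p₁ = 1/0.002524″ = 396.2 pc; d₂ = 1/p₂ = 1/0.01241″ = 80.58 pc.
M₁ = m₁ − 5 log₁₀ d₁ + 5 = 11.00 − 12.9896 + 5 = 3.0104.
M₂ = 5.13 − 9.5311 + 5 = 0.5989.
L₁/L₂ = 10^(0.4(M₂ − M₁)) = 10^(0.4 × (-2.4115)) = 10^(-0.96460) = 0.10849.

L₁/L₂ = 0.108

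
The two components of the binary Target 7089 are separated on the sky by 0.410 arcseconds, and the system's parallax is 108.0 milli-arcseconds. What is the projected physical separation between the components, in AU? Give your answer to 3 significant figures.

d = 1/p = 1/0.1080″ = 9.2593 pc.
At distance d (pc), an angle of θ arcsec spans θ·d AU: s = 0.410 × 9.2593 = 3.7963 AU.

3.80 AU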